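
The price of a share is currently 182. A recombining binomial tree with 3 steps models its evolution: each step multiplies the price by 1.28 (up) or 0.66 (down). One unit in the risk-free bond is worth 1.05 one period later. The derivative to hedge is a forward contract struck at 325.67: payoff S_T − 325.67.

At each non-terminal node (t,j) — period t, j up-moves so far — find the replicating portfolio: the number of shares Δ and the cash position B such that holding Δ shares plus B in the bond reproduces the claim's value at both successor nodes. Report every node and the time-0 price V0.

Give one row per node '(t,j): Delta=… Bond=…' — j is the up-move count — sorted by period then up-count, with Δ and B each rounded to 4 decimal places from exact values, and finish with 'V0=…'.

(0,0): Delta=1.0000 Bond=-281.3260
(1,0): Delta=1.0000 Bond=-295.3923
(1,1): Delta=1.0000 Bond=-295.3923
(2,0): Delta=1.0000 Bond=-310.1619
(2,1): Delta=1.0000 Bond=-310.1619
(2,2): Delta=1.0000 Bond=-310.1619
V0=-99.3260

Risk-neutral probability p* = (R−d)/(u−d) = (1.05−0.66)/(1.28−0.66) = 0.6290.
Terminal payoffs: V(3,0)=-273.3457, V(3,1)=-224.1926, V(3,2)=-128.8654, V(3,3)=56.0117
Node (2,0) S=79.2792: V=(p*·-224.1926+(1−p*)·-273.3457)/1.05=-230.8827; Δ=(-224.1926−-273.3457)/(101.4774−52.3243)=1.0000; B=V−Δ·S=-310.1619
Node (2,1) S=153.7536: V=(p*·-128.8654+(1−p*)·-224.1926)/1.05=-156.4083; Δ=(-128.8654−-224.1926)/(196.8046−101.4774)=1.0000; B=V−Δ·S=-310.1619
Node (2,2) S=298.1888: V=(p*·56.0117+(1−p*)·-128.8654)/1.05=-11.9731; Δ=(56.0117−-128.8654)/(381.6817−196.8046)=1.0000; B=V−Δ·S=-310.1619
Node (1,0) S=120.1200: V=(p*·-156.4083+(1−p*)·-230.8827)/1.05=-175.2723; Δ=(-156.4083−-230.8827)/(153.7536−79.2792)=1.0000; B=V−Δ·S=-295.3923
Node (1,1) S=232.9600: V=(p*·-11.9731+(1−p*)·-156.4083)/1.05=-62.4323; Δ=(-11.9731−-156.4083)/(298.1888−153.7536)=1.0000; B=V−Δ·S=-295.3923
Node (0,0) S=182.0000: V=(p*·-62.4323+(1−p*)·-175.2723)/1.05=-99.3260; Δ=(-62.4323−-175.2723)/(232.9600−120.1200)=1.0000; B=V−Δ·S=-281.3260
The time-0 hedge costs -99.3260, which is the no-arbitrage price.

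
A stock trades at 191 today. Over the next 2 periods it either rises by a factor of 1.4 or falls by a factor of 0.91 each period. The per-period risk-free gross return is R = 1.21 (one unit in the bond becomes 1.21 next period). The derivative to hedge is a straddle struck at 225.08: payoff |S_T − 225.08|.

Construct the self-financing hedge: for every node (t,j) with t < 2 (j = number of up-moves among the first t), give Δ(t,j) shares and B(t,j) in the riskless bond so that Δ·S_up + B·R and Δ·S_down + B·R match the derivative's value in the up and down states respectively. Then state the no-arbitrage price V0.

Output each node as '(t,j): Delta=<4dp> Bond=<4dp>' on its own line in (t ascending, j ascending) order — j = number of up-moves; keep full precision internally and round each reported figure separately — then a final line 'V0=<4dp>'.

No-arbitrage ⇒ martingale measure with p* = (R−d)/(u−d) = 0.6122.
Terminal payoffs: V(2,0)=66.9129, V(2,1)=18.2540, V(2,2)=149.2800
  t=1,j=0: stock 173.8100 → up 243.3340 (V=18.2540), down 158.1671 (V=66.9129). Price 30.6791; hedge Δ=-0.5713, bond B=129.9830.
  t=1,j=1: stock 267.4000 → up 374.3600 (V=149.2800), down 243.3340 (V=18.2540). Price 81.3835; hedge Δ=1.0000, bond B=-186.0165.
  t=0,j=0: stock 191.0000 → up 267.4000 (V=81.3835), down 173.8100 (V=30.6791). Price 51.0104; hedge Δ=0.5418, bond B=-52.4679.
Check: Δ(0,0)·S0 + B(0,0) = 51.0104 = V0.

(0,0): Delta=0.5418 Bond=-52.4679
(1,0): Delta=-0.5713 Bond=129.9830
(1,1): Delta=1.0000 Bond=-186.0165
V0=51.0104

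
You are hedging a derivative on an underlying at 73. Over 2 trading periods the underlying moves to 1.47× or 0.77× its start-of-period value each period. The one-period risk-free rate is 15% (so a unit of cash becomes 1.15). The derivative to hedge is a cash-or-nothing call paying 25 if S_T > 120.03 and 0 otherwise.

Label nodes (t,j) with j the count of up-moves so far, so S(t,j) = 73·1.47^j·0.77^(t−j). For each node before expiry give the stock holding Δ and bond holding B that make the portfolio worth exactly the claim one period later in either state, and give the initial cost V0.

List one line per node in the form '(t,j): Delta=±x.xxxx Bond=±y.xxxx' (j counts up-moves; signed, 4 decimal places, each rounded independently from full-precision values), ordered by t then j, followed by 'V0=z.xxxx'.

Under the risk-neutral measure, an up-move has probability p* = (R−d)/(u−d) = 0.5429 and values discount at R = 1.15.
Terminal payoffs: V(2,0)=0.0000, V(2,1)=0.0000, V(2,2)=25.0000
Node (1,0) S=56.2100: V=(p*·0.0000+(1−p*)·0.0000)/1.15=0.0000; Δ=(0.0000−0.0000)/(82.6287−43.2817)=0.0000; B=V−Δ·S=0.0000
Node (1,1) S=107.3100: V=(p*·25.0000+(1−p*)·0.0000)/1.15=11.8012; Δ=(25.0000−0.0000)/(157.7457−82.6287)=0.3328; B=V−Δ·S=-23.9130
Node (0,0) S=73.0000: V=(p*·11.8012+(1−p*)·0.0000)/1.15=5.5708; Δ=(11.8012−0.0000)/(107.3100−56.2100)=0.2309; B=V−Δ·S=-11.2881
Check: Δ(0,0)·S0 + B(0,0) = 5.5708 = V0.

(0,0): Delta=0.2309 Bond=-11.2881
(1,0): Delta=0.0000 Bond=0.0000
(1,1): Delta=0.3328 Bond=-23.9130
V0=5.5708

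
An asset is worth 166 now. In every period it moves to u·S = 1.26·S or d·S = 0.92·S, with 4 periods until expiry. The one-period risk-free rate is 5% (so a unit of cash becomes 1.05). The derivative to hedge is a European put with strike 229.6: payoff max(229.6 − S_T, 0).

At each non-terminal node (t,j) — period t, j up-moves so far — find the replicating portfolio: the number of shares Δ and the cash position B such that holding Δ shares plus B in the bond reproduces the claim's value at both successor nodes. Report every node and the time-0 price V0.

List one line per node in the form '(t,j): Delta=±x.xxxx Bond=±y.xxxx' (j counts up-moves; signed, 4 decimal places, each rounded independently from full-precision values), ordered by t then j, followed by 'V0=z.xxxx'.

Risk-neutral probability p* = (R−d)/(u−d) = (1.05−0.92)/(1.26−0.92) = 0.3824.
At expiry t=4: V(4,0)=110.6788, V(4,1)=66.7296, V(4,2)=6.5384, V(4,3)=0.0000, V(4,4)=0.0000
(3,0): S=129.2622. Δ = (V_up−V_dn)/(S_up−S_dn) = (66.7296−110.6788)/(162.8704−118.9212) = -1.0000. V = [p*·66.7296 + (1−p*)·110.6788]/1.05 = 89.4045. B = V − Δ·S = 218.6667.
(3,1): S=177.0330. Δ = (V_up−V_dn)/(S_up−S_dn) = (6.5384−66.7296)/(223.0616−162.8704) = -1.0000. V = [p*·6.5384 + (1−p*)·66.7296]/1.05 = 41.6336. B = V − Δ·S = 218.6667.
(3,2): S=242.4583. Δ = (V_up−V_dn)/(S_up−S_dn) = (0.0000−6.5384)/(305.4974−223.0616) = -0.0793. V = [p*·0.0000 + (1−p*)·6.5384]/1.05 = 3.8461. B = V − Δ·S = 23.0767.
(3,3): S=332.0624. Δ = (V_up−V_dn)/(S_up−S_dn) = (0.0000−0.0000)/(418.3986−305.4974) = 0.0000. V = [p*·0.0000 + (1−p*)·0.0000]/1.05 = 0.0000. B = V − Δ·S = 0.0000.
(2,0): S=140.5024. Δ = (V_up−V_dn)/(S_up−S_dn) = (41.6336−89.4045)/(177.0330−129.2622) = -1.0000. V = [p*·41.6336 + (1−p*)·89.4045]/1.05 = 67.7516. B = V − Δ·S = 208.2540.
(2,1): S=192.4272. Δ = (V_up−V_dn)/(S_up−S_dn) = (3.8461−41.6336)/(242.4583−177.0330) = -0.5776. V = [p*·3.8461 + (1−p*)·41.6336]/1.05 = 25.8909. B = V − Δ·S = 137.0307.
(2,2): S=263.5416. Δ = (V_up−V_dn)/(S_up−S_dn) = (0.0000−3.8461)/(332.0624−242.4583) = -0.0429. V = [p*·0.0000 + (1−p*)·3.8461]/1.05 = 2.2624. B = V − Δ·S = 13.5745.
(1,0): S=152.7200. Δ = (V_up−V_dn)/(S_up−S_dn) = (25.8909−67.7516)/(192.4272−140.5024) = -0.8062. V = [p*·25.8909 + (1−p*)·67.7516]/1.05 = 49.2819. B = V − Δ·S = 172.4015.
(1,1): S=209.1600. Δ = (V_up−V_dn)/(S_up−S_dn) = (2.2624−25.8909)/(263.5416−192.4272) = -0.3323. V = [p*·2.2624 + (1−p*)·25.8909]/1.05 = 16.0538. B = V − Δ·S = 85.5494.
(0,0): S=166.0000. Δ = (V_up−V_dn)/(S_up−S_dn) = (16.0538−49.2819)/(209.1600−152.7200) = -0.5887. V = [p*·16.0538 + (1−p*)·49.2819]/1.05 = 34.8353. B = V − Δ·S = 132.5651.
The time-0 hedge costs 34.8353, which is the no-arbitrage price.

(0,0): Delta=-0.5887 Bond=132.5651
(1,0): Delta=-0.8062 Bond=172.4015
(1,1): Delta=-0.3323 Bond=85.5494
(2,0): Delta=-1.0000 Bond=208.2540
(2,1): Delta=-0.5776 Bond=137.0307
(2,2): Delta=-0.0429 Bond=13.5745
(3,0): Delta=-1.0000 Bond=218.6667
(3,1): Delta=-1.0000 Bond=218.6667
(3,2): Delta=-0.0793 Bond=23.0767
(3,3): Delta=0.0000 Bond=0.0000
V0=34.8353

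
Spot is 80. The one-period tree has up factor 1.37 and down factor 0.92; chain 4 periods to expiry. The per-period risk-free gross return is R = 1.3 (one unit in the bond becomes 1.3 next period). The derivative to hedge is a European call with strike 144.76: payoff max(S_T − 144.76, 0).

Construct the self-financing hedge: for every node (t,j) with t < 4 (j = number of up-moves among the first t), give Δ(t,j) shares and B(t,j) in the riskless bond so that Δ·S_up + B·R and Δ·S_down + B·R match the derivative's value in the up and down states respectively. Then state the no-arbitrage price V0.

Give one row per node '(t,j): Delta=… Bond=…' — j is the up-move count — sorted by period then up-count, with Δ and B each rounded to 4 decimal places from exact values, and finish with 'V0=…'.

(0,0): Delta=0.8920 Bond=-41.1184
(1,0): Delta=0.5668 Bond=-29.5233
(1,1): Delta=0.9322 Bond=-57.8622
(2,0): Delta=0.0000 Bond=0.0000
(2,1): Delta=0.6369 Bond=-45.4504
(2,2): Delta=0.9687 Bond=-80.7049
(3,0): Delta=0.0000 Bond=0.0000
(3,1): Delta=0.0000 Bond=0.0000
(3,2): Delta=0.7157 Bond=-69.9697
(3,3): Delta=1.0000 Bond=-111.3538
V0=30.2385

No-arbitrage ⇒ martingale measure with p* = (R−d)/(u−d) = 0.8444.
Terminal values V(4,·): V(4,0)=0.0000, V(4,1)=0.0000, V(4,2)=0.0000, V(4,3)=44.4916, V(4,4)=137.0603
(3,0): S=62.2950. Δ = (V_up−V_dn)/(S_up−S_dn) = (0.0000−0.0000)/(85.3442−57.3114) = 0.0000. V = [p*·0.0000 + (1−p*)·0.0000]/1.3 = 0.0000. B = V − Δ·S = 0.0000.
(3,1): S=92.7654. Δ = (V_up−V_dn)/(S_up−S_dn) = (0.0000−0.0000)/(127.0887−85.3442) = 0.0000. V = [p*·0.0000 + (1−p*)·0.0000]/1.3 = 0.0000. B = V − Δ·S = 0.0000.
(3,2): S=138.1398. Δ = (V_up−V_dn)/(S_up−S_dn) = (44.4916−0.0000)/(189.2516−127.0887) = 0.7157. V = [p*·44.4916 + (1−p*)·0.0000]/1.3 = 28.9005. B = V − Δ·S = -69.9697.
(3,3): S=205.7082. Δ = (V_up−V_dn)/(S_up−S_dn) = (137.0603−44.4916)/(281.8203−189.2516) = 1.0000. V = [p*·137.0603 + (1−p*)·44.4916]/1.3 = 94.3544. B = V − Δ·S = -111.3538.
(2,0): S=67.7120. Δ = (V_up−V_dn)/(S_up−S_dn) = (0.0000−0.0000)/(92.7654−62.2950) = 0.0000. V = [p*·0.0000 + (1−p*)·0.0000]/1.3 = 0.0000. B = V − Δ·S = 0.0000.
(2,1): S=100.8320. Δ = (V_up−V_dn)/(S_up−S_dn) = (28.9005−0.0000)/(138.1398−92.7654) = 0.6369. V = [p*·28.9005 + (1−p*)·0.0000]/1.3 = 18.7730. B = V − Δ·S = -45.4504.
(2,2): S=150.1520. Δ = (V_up−V_dn)/(S_up−S_dn) = (94.3544−28.9005)/(205.7082−138.1398) = 0.9687. V = [p*·94.3544 + (1−p*)·28.9005]/1.3 = 64.7482. B = V − Δ·S = -80.7049.
(1,0): S=73.6000. Δ = (V_up−V_dn)/(S_up−S_dn) = (18.7730−0.0000)/(100.8320−67.7120) = 0.5668. V = [p*·18.7730 + (1−p*)·0.0000]/1.3 = 12.1944. B = V − Δ·S = -29.5233.
(1,1): S=109.6000. Δ = (V_up−V_dn)/(S_up−S_dn) = (64.7482−18.7730)/(150.1520−100.8320) = 0.9322. V = [p*·64.7482 + (1−p*)·18.7730]/1.3 = 44.3050. B = V − Δ·S = -57.8622.
(0,0): S=80.0000. Δ = (V_up−V_dn)/(S_up−S_dn) = (44.3050−12.1944)/(109.6000−73.6000) = 0.8920. V = [p*·44.3050 + (1−p*)·12.1944]/1.3 = 30.2385. B = V − Δ·S = -41.1184.
Root portfolio cost Δ·80+B reproduces V0=30.2385.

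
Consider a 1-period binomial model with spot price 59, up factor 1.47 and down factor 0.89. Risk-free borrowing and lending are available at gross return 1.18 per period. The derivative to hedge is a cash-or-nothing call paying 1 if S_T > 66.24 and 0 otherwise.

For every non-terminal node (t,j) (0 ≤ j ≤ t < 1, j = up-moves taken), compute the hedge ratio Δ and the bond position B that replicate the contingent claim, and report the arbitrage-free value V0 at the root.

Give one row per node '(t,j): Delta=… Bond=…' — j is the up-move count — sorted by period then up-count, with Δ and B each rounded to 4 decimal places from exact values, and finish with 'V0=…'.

(0,0): Delta=0.0292 Bond=-1.3004
V0=0.4237

Risk-neutral probability p* = (R−d)/(u−d) = (1.18−0.89)/(1.47−0.89) = 0.5000.
At expiry t=1: V(1,0)=0.0000, V(1,1)=1.0000
  t=0,j=0: stock 59.0000 → up 86.7300 (V=1.0000), down 52.5100 (V=0.0000). Price 0.4237; hedge Δ=0.0292, bond B=-1.3004.
The time-0 hedge costs 0.4237, which is the no-arbitrage price.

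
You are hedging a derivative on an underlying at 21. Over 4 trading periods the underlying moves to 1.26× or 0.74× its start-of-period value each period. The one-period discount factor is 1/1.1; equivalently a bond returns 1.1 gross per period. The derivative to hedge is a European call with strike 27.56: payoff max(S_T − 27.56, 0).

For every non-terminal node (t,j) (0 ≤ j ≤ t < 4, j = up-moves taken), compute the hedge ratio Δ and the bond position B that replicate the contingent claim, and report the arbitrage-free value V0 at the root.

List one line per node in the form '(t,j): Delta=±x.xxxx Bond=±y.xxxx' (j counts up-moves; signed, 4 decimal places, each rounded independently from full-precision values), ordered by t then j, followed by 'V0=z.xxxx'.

(0,0): Delta=0.6060 Bond=-7.7623
(1,0): Delta=0.1728 Bond=-1.8068
(1,1): Delta=0.7191 Bond=-11.5303
(2,0): Delta=0.0000 Bond=0.0000
(2,1): Delta=0.2179 Bond=-2.8708
(2,2): Delta=0.8499 Bond=-17.0445
(3,0): Delta=0.0000 Bond=0.0000
(3,1): Delta=0.0000 Bond=0.0000
(3,2): Delta=0.2748 Bond=-4.5614
(3,3): Delta=1.0000 Bond=-25.0545
V0=4.9641

No-arbitrage ⇒ martingale measure with p* = (R−d)/(u−d) = 0.6923.
Terminal values V(4,·): V(4,0)=0.0000, V(4,1)=0.0000, V(4,2)=0.0000, V(4,3)=3.5258, V(4,4)=25.3699
Node (3,0) S=8.5097: V=(p*·0.0000+(1−p*)·0.0000)/1.1=0.0000; Δ=(0.0000−0.0000)/(10.7222−6.2972)=0.0000; B=V−Δ·S=0.0000
Node (3,1) S=14.4895: V=(p*·0.0000+(1−p*)·0.0000)/1.1=0.0000; Δ=(0.0000−0.0000)/(18.2568−10.7222)=0.0000; B=V−Δ·S=0.0000
Node (3,2) S=24.6713: V=(p*·3.5258+(1−p*)·0.0000)/1.1=2.2191; Δ=(3.5258−0.0000)/(31.0858−18.2568)=0.2748; B=V−Δ·S=-4.5614
Node (3,3) S=42.0079: V=(p*·25.3699+(1−p*)·3.5258)/1.1=16.9534; Δ=(25.3699−3.5258)/(52.9299−31.0858)=1.0000; B=V−Δ·S=-25.0545
Node (2,0) S=11.4996: V=(p*·0.0000+(1−p*)·0.0000)/1.1=0.0000; Δ=(0.0000−0.0000)/(14.4895−8.5097)=0.0000; B=V−Δ·S=0.0000
Node (2,1) S=19.5804: V=(p*·2.2191+(1−p*)·0.0000)/1.1=1.3966; Δ=(2.2191−0.0000)/(24.6713−14.4895)=0.2179; B=V−Δ·S=-2.8708
Node (2,2) S=33.3396: V=(p*·16.9534+(1−p*)·2.2191)/1.1=11.2907; Δ=(16.9534−2.2191)/(42.0079−24.6713)=0.8499; B=V−Δ·S=-17.0445
Node (1,0) S=15.5400: V=(p*·1.3966+(1−p*)·0.0000)/1.1=0.8790; Δ=(1.3966−0.0000)/(19.5804−11.4996)=0.1728; B=V−Δ·S=-1.8068
Node (1,1) S=26.4600: V=(p*·11.2907+(1−p*)·1.3966)/1.1=7.4967; Δ=(11.2907−1.3966)/(33.3396−19.5804)=0.7191; B=V−Δ·S=-11.5303
Node (0,0) S=21.0000: V=(p*·7.4967+(1−p*)·0.8790)/1.1=4.9641; Δ=(7.4967−0.8790)/(26.4600−15.5400)=0.6060; B=V−Δ·S=-7.7623
The time-0 hedge costs 4.9641, which is the no-arbitrage price.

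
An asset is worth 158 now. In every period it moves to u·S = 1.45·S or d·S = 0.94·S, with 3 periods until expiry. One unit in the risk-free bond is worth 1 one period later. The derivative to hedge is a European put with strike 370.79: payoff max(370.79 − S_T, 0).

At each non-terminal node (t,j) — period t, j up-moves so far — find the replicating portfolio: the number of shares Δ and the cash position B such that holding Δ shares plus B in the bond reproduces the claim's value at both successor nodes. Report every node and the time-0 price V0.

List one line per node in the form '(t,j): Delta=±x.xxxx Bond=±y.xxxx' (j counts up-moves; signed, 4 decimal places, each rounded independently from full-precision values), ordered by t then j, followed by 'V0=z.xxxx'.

Under the risk-neutral measure, an up-move has probability p* = (R−d)/(u−d) = 0.1176 and values discount at R = 1.
Terminal values V(3,·): V(3,0)=239.5577, V(3,1)=168.3572, V(3,2)=58.5267, V(3,3)=0.0000
  t=2,j=0: stock 139.6088 → up 202.4328 (V=168.3572), down 131.2323 (V=239.5577). Price 231.1812; hedge Δ=-1.0000, bond B=370.7900.
  t=2,j=1: stock 215.3540 → up 312.2633 (V=58.5267), down 202.4328 (V=168.3572). Price 155.4360; hedge Δ=-1.0000, bond B=370.7900.
  t=2,j=2: stock 332.1950 → up 481.6827 (V=0.0000), down 312.2633 (V=58.5267). Price 51.6412; hedge Δ=-0.3455, bond B=166.3994.
  t=1,j=0: stock 148.5200 → up 215.3540 (V=155.4360), down 139.6088 (V=231.1812). Price 222.2700; hedge Δ=-1.0000, bond B=370.7900.
  t=1,j=1: stock 229.1000 → up 332.1950 (V=51.6412), down 215.3540 (V=155.4360). Price 143.2248; hedge Δ=-0.8883, bond B=346.7441.
  t=0,j=0: stock 158.0000 → up 229.1000 (V=143.2248), down 148.5200 (V=222.2700). Price 212.9706; hedge Δ=-0.9810, bond B=367.9611.
Check: Δ(0,0)·S0 + B(0,0) = 212.9706 = V0.

(0,0): Delta=-0.9810 Bond=367.9611
(1,0): Delta=-1.0000 Bond=370.7900
(1,1): Delta=-0.8883 Bond=346.7441
(2,0): Delta=-1.0000 Bond=370.7900
(2,1): Delta=-1.0000 Bond=370.7900
(2,2): Delta=-0.3455 Bond=166.3994
V0=212.9706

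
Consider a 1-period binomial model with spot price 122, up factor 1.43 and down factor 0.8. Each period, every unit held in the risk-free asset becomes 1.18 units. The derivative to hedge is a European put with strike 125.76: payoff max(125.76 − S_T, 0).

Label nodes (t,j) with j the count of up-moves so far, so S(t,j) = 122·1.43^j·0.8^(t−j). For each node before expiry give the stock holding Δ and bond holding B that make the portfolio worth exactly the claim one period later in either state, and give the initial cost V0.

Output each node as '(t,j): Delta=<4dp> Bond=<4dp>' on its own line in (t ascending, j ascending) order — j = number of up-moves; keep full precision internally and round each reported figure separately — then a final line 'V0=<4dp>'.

No-arbitrage ⇒ martingale measure with p* = (R−d)/(u−d) = 0.6032.
Payoff layer (t=1): V(1,0)=28.1600, V(1,1)=0.0000
  t=0,j=0: stock 122.0000 → up 174.4600 (V=0.0000), down 97.6000 (V=28.1600). Price 9.4700; hedge Δ=-0.3664, bond B=54.1684.
Root portfolio cost Δ·122+B reproduces V0=9.4700.

(0,0): Delta=-0.3664 Bond=54.1684
V0=9.4700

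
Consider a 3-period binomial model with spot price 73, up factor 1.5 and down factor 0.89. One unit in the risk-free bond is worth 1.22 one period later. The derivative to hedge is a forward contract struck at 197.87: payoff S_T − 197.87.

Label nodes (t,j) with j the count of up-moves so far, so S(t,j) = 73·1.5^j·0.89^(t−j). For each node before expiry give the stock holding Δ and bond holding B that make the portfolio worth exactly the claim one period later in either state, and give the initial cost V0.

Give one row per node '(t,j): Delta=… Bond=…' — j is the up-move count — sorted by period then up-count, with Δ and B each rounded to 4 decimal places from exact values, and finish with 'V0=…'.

(0,0): Delta=1.0000 Bond=-108.9684
(1,0): Delta=1.0000 Bond=-132.9414
(1,1): Delta=1.0000 Bond=-132.9414
(2,0): Delta=1.0000 Bond=-162.1885
(2,1): Delta=1.0000 Bond=-162.1885
(2,2): Delta=1.0000 Bond=-162.1885
V0=-35.9684

Since d<R<u, set p* = (R−d)/(u−d) = 0.5410; price each node as the discounted p*-expectation of its children.
At expiry t=3: V(3,0)=-146.4073, V(3,1)=-111.1351, V(3,2)=-51.6875, V(3,3)=48.5050
  t=2,j=0: stock 57.8233 → up 86.7349 (V=-111.1351), down 51.4627 (V=-146.4073). Price -104.3652; hedge Δ=1.0000, bond B=-162.1885.
  t=2,j=1: stock 97.4550 → up 146.1825 (V=-51.6875), down 86.7349 (V=-111.1351). Price -64.7335; hedge Δ=1.0000, bond B=-162.1885.
  t=2,j=2: stock 164.2500 → up 246.3750 (V=48.5050), down 146.1825 (V=-51.6875). Price 2.0615; hedge Δ=1.0000, bond B=-162.1885.
  t=1,j=0: stock 64.9700 → up 97.4550 (V=-64.7335), down 57.8233 (V=-104.3652). Price -67.9714; hedge Δ=1.0000, bond B=-132.9414.
  t=1,j=1: stock 109.5000 → up 164.2500 (V=2.0615), down 97.4550 (V=-64.7335). Price -23.4414; hedge Δ=1.0000, bond B=-132.9414.
  t=0,j=0: stock 73.0000 → up 109.5000 (V=-23.4414), down 64.9700 (V=-67.9714). Price -35.9684; hedge Δ=1.0000, bond B=-108.9684.
The time-0 hedge costs -35.9684, which is the no-arbitrage price.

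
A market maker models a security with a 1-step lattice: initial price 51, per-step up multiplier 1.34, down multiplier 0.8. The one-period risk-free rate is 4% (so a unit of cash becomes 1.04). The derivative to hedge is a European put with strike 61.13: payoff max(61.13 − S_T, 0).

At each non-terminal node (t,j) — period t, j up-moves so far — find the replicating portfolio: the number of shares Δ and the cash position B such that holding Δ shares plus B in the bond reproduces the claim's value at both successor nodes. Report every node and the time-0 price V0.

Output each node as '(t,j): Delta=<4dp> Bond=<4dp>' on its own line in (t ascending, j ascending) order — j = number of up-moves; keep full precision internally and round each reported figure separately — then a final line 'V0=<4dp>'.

Under the risk-neutral measure, an up-move has probability p* = (R−d)/(u−d) = 0.4444 and values discount at R = 1.04.
Terminal values V(1,·): V(1,0)=20.3300, V(1,1)=0.0000
(0,0): S=51.0000. Δ = (V_up−V_dn)/(S_up−S_dn) = (0.0000−20.3300)/(68.3400−40.8000) = -0.7382. V = [p*·0.0000 + (1−p*)·20.3300]/1.04 = 10.8600. B = V − Δ·S = 48.5082.
Self-financing check: at every node Δ·S+B equals the discounted successor values.

(0,0): Delta=-0.7382 Bond=48.5082
V0=10.8600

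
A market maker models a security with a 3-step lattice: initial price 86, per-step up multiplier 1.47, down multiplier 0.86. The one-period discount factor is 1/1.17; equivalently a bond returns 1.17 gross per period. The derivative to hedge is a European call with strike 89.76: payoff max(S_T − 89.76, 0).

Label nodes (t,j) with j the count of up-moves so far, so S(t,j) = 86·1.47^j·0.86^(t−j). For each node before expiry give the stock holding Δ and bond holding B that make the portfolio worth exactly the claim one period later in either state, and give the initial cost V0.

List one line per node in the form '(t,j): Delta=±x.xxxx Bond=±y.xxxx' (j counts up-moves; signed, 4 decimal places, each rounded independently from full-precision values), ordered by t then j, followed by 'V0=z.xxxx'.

(0,0): Delta=0.8819 Bond=-43.2846
(1,0): Delta=0.6734 Bond=-35.2174
(1,1): Delta=1.0000 Bond=-65.5709
(2,0): Delta=0.0964 Bond=-4.5069
(2,1): Delta=1.0000 Bond=-76.7179
(2,2): Delta=1.0000 Bond=-76.7179
V0=32.5604

Under the risk-neutral measure, an up-move has probability p* = (R−d)/(u−d) = 0.5082 and values discount at R = 1.17.
Terminal values V(3,·): V(3,0)=0.0000, V(3,1)=3.7402, V(3,2)=70.0602, V(3,3)=183.4210
Node (2,0) S=63.6056: V=(p*·3.7402+(1−p*)·0.0000)/1.17=1.6246; Δ=(3.7402−0.0000)/(93.5002−54.7008)=0.0964; B=V−Δ·S=-4.5069
Node (2,1) S=108.7212: V=(p*·70.0602+(1−p*)·3.7402)/1.17=32.0033; Δ=(70.0602−3.7402)/(159.8202−93.5002)=1.0000; B=V−Δ·S=-76.7179
Node (2,2) S=185.8374: V=(p*·183.4210+(1−p*)·70.0602)/1.17=109.1195; Δ=(183.4210−70.0602)/(273.1810−159.8202)=1.0000; B=V−Δ·S=-76.7179
Node (1,0) S=73.9600: V=(p*·32.0033+(1−p*)·1.6246)/1.17=14.5837; Δ=(32.0033−1.6246)/(108.7212−63.6056)=0.6734; B=V−Δ·S=-35.2174
Node (1,1) S=126.4200: V=(p*·109.1195+(1−p*)·32.0033)/1.17=60.8491; Δ=(109.1195−32.0033)/(185.8374−108.7212)=1.0000; B=V−Δ·S=-65.5709
Node (0,0) S=86.0000: V=(p*·60.8491+(1−p*)·14.5837)/1.17=32.5604; Δ=(60.8491−14.5837)/(126.4200−73.9600)=0.8819; B=V−Δ·S=-43.2846
Root portfolio cost Δ·86+B reproduces V0=32.5604.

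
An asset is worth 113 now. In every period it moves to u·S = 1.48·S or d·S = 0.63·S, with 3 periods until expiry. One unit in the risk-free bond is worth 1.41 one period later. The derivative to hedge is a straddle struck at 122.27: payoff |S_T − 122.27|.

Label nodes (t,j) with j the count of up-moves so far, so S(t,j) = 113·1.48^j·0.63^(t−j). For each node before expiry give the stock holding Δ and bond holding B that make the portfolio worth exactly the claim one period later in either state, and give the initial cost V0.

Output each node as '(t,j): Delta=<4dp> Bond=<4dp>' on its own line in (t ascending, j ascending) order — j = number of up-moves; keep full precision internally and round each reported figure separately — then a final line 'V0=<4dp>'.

Risk-neutral probability p* = (R−d)/(u−d) = (1.41−0.63)/(1.48−0.63) = 0.9176.
At expiry t=3: V(3,0)=94.0147, V(3,1)=55.8924, V(3,2)=33.6646, V(3,3)=244.0525
Node (2,0) S=44.8497: V=(p*·55.8924+(1−p*)·94.0147)/1.41=41.8666; Δ=(55.8924−94.0147)/(66.3776−28.2553)=-1.0000; B=V−Δ·S=86.7163
Node (2,1) S=105.3612: V=(p*·33.6646+(1−p*)·55.8924)/1.41=25.1738; Δ=(33.6646−55.8924)/(155.9346−66.3776)=-0.2482; B=V−Δ·S=51.3243
Node (2,2) S=247.5152: V=(p*·244.0525+(1−p*)·33.6646)/1.41=160.7989; Δ=(244.0525−33.6646)/(366.3225−155.9346)=1.0000; B=V−Δ·S=-86.7163
Node (1,0) S=71.1900: V=(p*·25.1738+(1−p*)·41.8666)/1.41=18.8287; Δ=(25.1738−41.8666)/(105.3612−44.8497)=-0.2759; B=V−Δ·S=38.4673
Node (1,1) S=167.2400: V=(p*·160.7989+(1−p*)·25.1738)/1.41=106.1204; Δ=(160.7989−25.1738)/(247.5152−105.3612)=0.9541; B=V−Δ·S=-53.4385
Node (0,0) S=113.0000: V=(p*·106.1204+(1−p*)·18.8287)/1.41=70.1643; Δ=(106.1204−18.8287)/(167.2400−71.1900)=0.9088; B=V−Δ·S=-32.5318
Root portfolio cost Δ·113+B reproduces V0=70.1643.

(0,0): Delta=0.9088 Bond=-32.5318
(1,0): Delta=-0.2759 Bond=38.4673
(1,1): Delta=0.9541 Bond=-53.4385
(2,0): Delta=-1.0000 Bond=86.7163
(2,1): Delta=-0.2482 Bond=51.3243
(2,2): Delta=1.0000 Bond=-86.7163
V0=70.1643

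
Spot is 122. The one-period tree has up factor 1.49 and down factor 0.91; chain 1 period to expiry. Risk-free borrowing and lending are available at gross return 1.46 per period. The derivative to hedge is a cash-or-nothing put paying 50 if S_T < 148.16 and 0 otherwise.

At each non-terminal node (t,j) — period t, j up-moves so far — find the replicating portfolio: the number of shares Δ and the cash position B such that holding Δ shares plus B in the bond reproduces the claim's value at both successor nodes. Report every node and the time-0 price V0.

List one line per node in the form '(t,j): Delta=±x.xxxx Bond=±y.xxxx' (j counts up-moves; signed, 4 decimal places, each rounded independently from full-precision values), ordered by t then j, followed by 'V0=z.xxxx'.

Since d<R<u, set p* = (R−d)/(u−d) = 0.9483; price each node as the discounted p*-expectation of its children.
Terminal payoffs: V(1,0)=50.0000, V(1,1)=0.0000
Node (0,0) S=122.0000: V=(p*·0.0000+(1−p*)·50.0000)/1.46=1.7714; Δ=(0.0000−50.0000)/(181.7800−111.0200)=-0.7066; B=V−Δ·S=87.9783
Each (Δ,B) replicates both successor values, so the strategy is self-financing and V0 is arbitrage-free.

(0,0): Delta=-0.7066 Bond=87.9783
V0=1.7714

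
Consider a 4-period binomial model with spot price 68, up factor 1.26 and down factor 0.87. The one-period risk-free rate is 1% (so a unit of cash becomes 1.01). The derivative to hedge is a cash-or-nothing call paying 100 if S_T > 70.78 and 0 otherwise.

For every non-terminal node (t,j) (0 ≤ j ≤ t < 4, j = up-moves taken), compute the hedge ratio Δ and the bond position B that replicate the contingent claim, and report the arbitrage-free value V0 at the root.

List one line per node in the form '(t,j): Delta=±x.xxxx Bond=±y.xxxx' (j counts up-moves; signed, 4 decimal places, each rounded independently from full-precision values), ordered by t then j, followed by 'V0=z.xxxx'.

(0,0): Delta=1.6196 Bond=-66.6051
(1,0): Delta=1.9554 Bond=-87.1386
(1,1): Delta=1.2055 Bond=-31.7934
(2,0): Delta=1.7706 Bond=-78.5010
(2,1): Delta=2.1832 Bond=-104.9903
(2,2): Delta=0.0000 Bond=98.0296
(3,0): Delta=0.0000 Bond=0.0000
(3,1): Delta=3.9538 Bond=-220.8682
(3,2): Delta=0.0000 Bond=99.0099
(3,3): Delta=0.0000 Bond=99.0099
V0=43.5252

No-arbitrage ⇒ martingale measure with p* = (R−d)/(u−d) = 0.3590.
Terminal payoffs: V(4,0)=0.0000, V(4,1)=0.0000, V(4,2)=100.0000, V(4,3)=100.0000, V(4,4)=100.0000
  t=3,j=0: stock 44.7782 → up 56.4205 (V=0.0000), down 38.9570 (V=0.0000). Price 0.0000; hedge Δ=0.0000, bond B=0.0000.
  t=3,j=1: stock 64.8512 → up 81.7125 (V=100.0000), down 56.4205 (V=0.0000). Price 35.5420; hedge Δ=3.9538, bond B=-220.8682.
  t=3,j=2: stock 93.9224 → up 118.3422 (V=100.0000), down 81.7125 (V=100.0000). Price 99.0099; hedge Δ=0.0000, bond B=99.0099.
  t=3,j=3: stock 136.0256 → up 171.3922 (V=100.0000), down 118.3422 (V=100.0000). Price 99.0099; hedge Δ=0.0000, bond B=99.0099.
  t=2,j=0: stock 51.4692 → up 64.8512 (V=35.5420), down 44.7782 (V=0.0000). Price 12.6323; hedge Δ=1.7706, bond B=-78.5010.
  t=2,j=1: stock 74.5416 → up 93.9224 (V=99.0099), down 64.8512 (V=35.5420). Price 57.7479; hedge Δ=2.1832, bond B=-104.9903.
  t=2,j=2: stock 107.9568 → up 136.0256 (V=99.0099), down 93.9224 (V=99.0099). Price 98.0296; hedge Δ=0.0000, bond B=98.0296.
  t=1,j=0: stock 59.1600 → up 74.5416 (V=57.7479), down 51.4692 (V=12.6323). Price 28.5422; hedge Δ=1.9554, bond B=-87.1386.
  t=1,j=1: stock 85.6800 → up 107.9568 (V=98.0296), down 74.5416 (V=57.7479). Price 71.4931; hedge Δ=1.2055, bond B=-31.7934.
  t=0,j=0: stock 68.0000 → up 85.6800 (V=71.4931), down 59.1600 (V=28.5422). Price 43.5252; hedge Δ=1.6196, bond B=-66.6051.
Each (Δ,B) replicates both successor values, so the strategy is self-financing and V0 is arbitrage-free.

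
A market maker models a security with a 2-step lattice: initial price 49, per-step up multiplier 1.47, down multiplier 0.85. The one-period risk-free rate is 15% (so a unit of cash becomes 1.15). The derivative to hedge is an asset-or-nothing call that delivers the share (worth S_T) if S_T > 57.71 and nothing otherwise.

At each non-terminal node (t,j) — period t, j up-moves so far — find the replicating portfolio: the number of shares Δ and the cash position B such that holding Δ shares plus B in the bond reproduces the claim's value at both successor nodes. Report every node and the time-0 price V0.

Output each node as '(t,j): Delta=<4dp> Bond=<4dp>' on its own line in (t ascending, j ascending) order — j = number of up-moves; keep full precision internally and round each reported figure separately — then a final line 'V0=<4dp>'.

(0,0): Delta=1.5230 Bond=-32.7584
(1,0): Delta=2.3710 Bond=-72.9897
(1,1): Delta=1.0000 Bond=0.0000
V0=41.8689

Risk-neutral probability p* = (R−d)/(u−d) = (1.15−0.85)/(1.47−0.85) = 0.4839.
Payoff layer (t=2): V(2,0)=0.0000, V(2,1)=61.2255, V(2,2)=105.8841
(1,0): S=41.6500. Δ = (V_up−V_dn)/(S_up−S_dn) = (61.2255−0.0000)/(61.2255−35.4025) = 2.3710. V = [p*·61.2255 + (1−p*)·0.0000]/1.15 = 25.7611. B = V − Δ·S = -72.9897.
(1,1): S=72.0300. Δ = (V_up−V_dn)/(S_up−S_dn) = (105.8841−61.2255)/(105.8841−61.2255) = 1.0000. V = [p*·105.8841 + (1−p*)·61.2255]/1.15 = 72.0300. B = V − Δ·S = 0.0000.
(0,0): S=49.0000. Δ = (V_up−V_dn)/(S_up−S_dn) = (72.0300−25.7611)/(72.0300−41.6500) = 1.5230. V = [p*·72.0300 + (1−p*)·25.7611]/1.15 = 41.8689. B = V − Δ·S = -32.7584.
Root portfolio cost Δ·49+B reproduces V0=41.8689.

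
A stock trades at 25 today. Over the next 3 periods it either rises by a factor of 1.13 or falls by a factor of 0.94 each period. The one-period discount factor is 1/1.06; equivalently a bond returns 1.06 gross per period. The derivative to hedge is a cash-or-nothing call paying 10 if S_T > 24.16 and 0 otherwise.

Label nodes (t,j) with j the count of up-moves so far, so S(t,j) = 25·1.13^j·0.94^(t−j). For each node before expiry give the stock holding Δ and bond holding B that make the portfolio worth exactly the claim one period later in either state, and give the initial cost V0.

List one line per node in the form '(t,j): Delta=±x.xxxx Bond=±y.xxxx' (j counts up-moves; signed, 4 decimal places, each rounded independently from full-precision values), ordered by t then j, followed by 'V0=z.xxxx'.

(0,0): Delta=0.2543 Bond=1.6183
(1,0): Delta=0.7784 Bond=-10.6011
(1,1): Delta=0.0000 Bond=8.9000
(2,0): Delta=2.3826 Bond=-46.6733
(2,1): Delta=0.0000 Bond=9.4340
(2,2): Delta=0.0000 Bond=9.4340
V0=7.9763

Risk-neutral probability p* = (R−d)/(u−d) = (1.06−0.94)/(1.13−0.94) = 0.6316.
Payoff layer (t=3): V(3,0)=0.0000, V(3,1)=10.0000, V(3,2)=10.0000, V(3,3)=10.0000
(2,0): S=22.0900. Δ = (V_up−V_dn)/(S_up−S_dn) = (10.0000−0.0000)/(24.9617−20.7646) = 2.3826. V = [p*·10.0000 + (1−p*)·0.0000]/1.06 = 5.9583. B = V − Δ·S = -46.6733.
(2,1): S=26.5550. Δ = (V_up−V_dn)/(S_up−S_dn) = (10.0000−10.0000)/(30.0071−24.9617) = 0.0000. V = [p*·10.0000 + (1−p*)·10.0000]/1.06 = 9.4340. B = V − Δ·S = 9.4340.
(2,2): S=31.9225. Δ = (V_up−V_dn)/(S_up−S_dn) = (10.0000−10.0000)/(36.0724−30.0071) = 0.0000. V = [p*·10.0000 + (1−p*)·10.0000]/1.06 = 9.4340. B = V − Δ·S = 9.4340.
(1,0): S=23.5000. Δ = (V_up−V_dn)/(S_up−S_dn) = (9.4340−5.9583)/(26.5550−22.0900) = 0.7784. V = [p*·9.4340 + (1−p*)·5.9583]/1.06 = 7.6919. B = V − Δ·S = -10.6011.
(1,1): S=28.2500. Δ = (V_up−V_dn)/(S_up−S_dn) = (9.4340−9.4340)/(31.9225−26.5550) = 0.0000. V = [p*·9.4340 + (1−p*)·9.4340]/1.06 = 8.9000. B = V − Δ·S = 8.9000.
(0,0): S=25.0000. Δ = (V_up−V_dn)/(S_up−S_dn) = (8.9000−7.6919)/(28.2500−23.5000) = 0.2543. V = [p*·8.9000 + (1−p*)·7.6919]/1.06 = 7.9763. B = V − Δ·S = 1.6183.
Self-financing check: at every node Δ·S+B equals the discounted successor values.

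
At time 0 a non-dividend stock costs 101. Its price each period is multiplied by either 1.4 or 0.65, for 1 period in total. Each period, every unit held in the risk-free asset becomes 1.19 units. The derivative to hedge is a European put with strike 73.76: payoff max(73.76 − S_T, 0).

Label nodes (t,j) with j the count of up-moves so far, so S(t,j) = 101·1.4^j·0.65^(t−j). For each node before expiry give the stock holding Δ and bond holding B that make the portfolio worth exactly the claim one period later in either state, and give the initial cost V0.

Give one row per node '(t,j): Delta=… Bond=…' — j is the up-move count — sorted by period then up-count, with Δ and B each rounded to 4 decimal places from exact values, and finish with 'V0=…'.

Risk-neutral probability p* = (R−d)/(u−d) = (1.19−0.65)/(1.4−0.65) = 0.7200.
Terminal payoffs: V(1,0)=8.1100, V(1,1)=0.0000
Node (0,0) S=101.0000: V=(p*·0.0000+(1−p*)·8.1100)/1.19=1.9082; Δ=(0.0000−8.1100)/(141.4000−65.6500)=-0.1071; B=V−Δ·S=12.7216
Each (Δ,B) replicates both successor values, so the strategy is self-financing and V0 is arbitrage-free.

(0,0): Delta=-0.1071 Bond=12.7216
V0=1.9082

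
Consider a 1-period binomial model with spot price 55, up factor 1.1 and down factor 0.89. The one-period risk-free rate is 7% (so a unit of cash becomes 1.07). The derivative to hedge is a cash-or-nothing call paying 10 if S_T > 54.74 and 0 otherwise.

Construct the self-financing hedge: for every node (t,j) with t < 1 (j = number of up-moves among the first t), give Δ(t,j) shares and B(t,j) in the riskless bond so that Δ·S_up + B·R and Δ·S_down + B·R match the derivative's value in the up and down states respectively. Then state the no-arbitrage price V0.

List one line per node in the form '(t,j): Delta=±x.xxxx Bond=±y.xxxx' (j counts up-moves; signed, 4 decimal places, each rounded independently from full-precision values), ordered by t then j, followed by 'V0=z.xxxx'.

Under the risk-neutral measure, an up-move has probability p* = (R−d)/(u−d) = 0.8571 and values discount at R = 1.07.
At expiry t=1: V(1,0)=0.0000, V(1,1)=10.0000
  t=0,j=0: stock 55.0000 → up 60.5000 (V=10.0000), down 48.9500 (V=0.0000). Price 8.0107; hedge Δ=0.8658, bond B=-39.6084.
Self-financing check: at every node Δ·S+B equals the discounted successor values.

(0,0): Delta=0.8658 Bond=-39.6084
V0=8.0107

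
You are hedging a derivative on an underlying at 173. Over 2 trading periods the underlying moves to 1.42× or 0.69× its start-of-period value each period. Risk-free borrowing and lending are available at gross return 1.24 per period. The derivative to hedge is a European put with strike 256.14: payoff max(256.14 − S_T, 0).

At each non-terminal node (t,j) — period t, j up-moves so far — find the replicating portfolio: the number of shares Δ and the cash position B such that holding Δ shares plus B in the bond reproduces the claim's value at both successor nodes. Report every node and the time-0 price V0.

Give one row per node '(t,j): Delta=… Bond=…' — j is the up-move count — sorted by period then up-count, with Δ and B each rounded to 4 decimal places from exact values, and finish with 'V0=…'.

Risk-neutral probability p* = (R−d)/(u−d) = (1.24−0.69)/(1.42−0.69) = 0.7534.
Terminal values V(2,·): V(2,0)=173.7747, V(2,1)=86.6346, V(2,2)=0.0000
Node (1,0) S=119.3700: V=(p*·86.6346+(1−p*)·173.7747)/1.24=87.1945; Δ=(86.6346−173.7747)/(169.5054−82.3653)=-1.0000; B=V−Δ·S=206.5645
Node (1,1) S=245.6600: V=(p*·0.0000+(1−p*)·86.6346)/1.24=17.2274; Δ=(0.0000−86.6346)/(348.8372−169.5054)=-0.4831; B=V−Δ·S=135.9049
Node (0,0) S=173.0000: V=(p*·17.2274+(1−p*)·87.1945)/1.24=27.8061; Δ=(17.2274−87.1945)/(245.6600−119.3700)=-0.5540; B=V−Δ·S=123.6515
Self-financing check: at every node Δ·S+B equals the discounted successor values.

(0,0): Delta=-0.5540 Bond=123.6515
(1,0): Delta=-1.0000 Bond=206.5645
(1,1): Delta=-0.4831 Bond=135.9049
V0=27.8061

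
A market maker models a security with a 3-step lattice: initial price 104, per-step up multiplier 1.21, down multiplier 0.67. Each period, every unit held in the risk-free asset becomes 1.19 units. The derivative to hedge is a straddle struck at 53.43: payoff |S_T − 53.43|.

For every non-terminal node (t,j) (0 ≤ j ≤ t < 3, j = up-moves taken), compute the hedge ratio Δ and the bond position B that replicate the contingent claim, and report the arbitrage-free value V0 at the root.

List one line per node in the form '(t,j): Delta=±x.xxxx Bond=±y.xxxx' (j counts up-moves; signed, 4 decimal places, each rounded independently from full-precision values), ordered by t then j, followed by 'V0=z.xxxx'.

(0,0): Delta=0.9992 Bond=-31.6254
(1,0): Delta=0.9634 Bond=-35.1341
(1,1): Delta=1.0000 Bond=-37.7304
(2,0): Delta=-0.7573 Bond=38.5191
(2,1): Delta=1.0000 Bond=-44.8992
(2,2): Delta=1.0000 Bond=-44.8992
V0=72.2951

Risk-neutral probability p* = (R−d)/(u−d) = (1.19−0.67)/(1.21−0.67) = 0.9630.
Terminal values V(3,·): V(3,0)=22.1506, V(3,1)=3.0596, V(3,2)=48.5885, V(3,3)=130.8123
  t=2,j=0: stock 46.6856 → up 56.4896 (V=3.0596), down 31.2794 (V=22.1506). Price 3.1653; hedge Δ=-0.7573, bond B=38.5191.
  t=2,j=1: stock 84.3128 → up 102.0185 (V=48.5885), down 56.4896 (V=3.0596). Price 39.4136; hedge Δ=1.0000, bond B=-44.8992.
  t=2,j=2: stock 152.2664 → up 184.2423 (V=130.8123), down 102.0185 (V=48.5885). Price 107.3672; hedge Δ=1.0000, bond B=-44.8992.
  t=1,j=0: stock 69.6800 → up 84.3128 (V=39.4136), down 46.6856 (V=3.1653). Price 31.9925; hedge Δ=0.9634, bond B=-35.1341.
  t=1,j=1: stock 125.8400 → up 152.2664 (V=107.3672), down 84.3128 (V=39.4136). Price 88.1096; hedge Δ=1.0000, bond B=-37.7304.
  t=0,j=0: stock 104.0000 → up 125.8400 (V=88.1096), down 69.6800 (V=31.9925). Price 72.2951; hedge Δ=0.9992, bond B=-31.6254.
Self-financing check: at every node Δ·S+B equals the discounted successor values.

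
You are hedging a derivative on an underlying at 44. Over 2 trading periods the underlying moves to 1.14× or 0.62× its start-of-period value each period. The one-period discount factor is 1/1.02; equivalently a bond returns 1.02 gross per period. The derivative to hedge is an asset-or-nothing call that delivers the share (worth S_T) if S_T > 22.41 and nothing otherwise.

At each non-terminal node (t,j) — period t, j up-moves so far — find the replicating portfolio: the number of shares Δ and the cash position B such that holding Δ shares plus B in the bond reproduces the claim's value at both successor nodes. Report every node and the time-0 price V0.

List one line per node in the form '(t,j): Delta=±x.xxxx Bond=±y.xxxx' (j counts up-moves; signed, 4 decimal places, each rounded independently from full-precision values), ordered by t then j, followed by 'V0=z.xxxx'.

(0,0): Delta=1.1672 Bond=-8.2246
(1,0): Delta=2.1923 Bond=-36.3528
(1,1): Delta=1.0000 Bond=0.0000
V0=43.1343

The replicating-portfolio and risk-neutral prices coincide; use p* = (1.02−0.62)/(1.14−0.62) = 0.7692 for the latter.
Terminal payoffs: V(2,0)=0.0000, V(2,1)=31.0992, V(2,2)=57.1824
(1,0): S=27.2800. Δ = (V_up−V_dn)/(S_up−S_dn) = (31.0992−0.0000)/(31.0992−16.9136) = 2.1923. V = [p*·31.0992 + (1−p*)·0.0000]/1.02 = 23.4534. B = V − Δ·S = -36.3528.
(1,1): S=50.1600. Δ = (V_up−V_dn)/(S_up−S_dn) = (57.1824−31.0992)/(57.1824−31.0992) = 1.0000. V = [p*·57.1824 + (1−p*)·31.0992]/1.02 = 50.1600. B = V − Δ·S = 0.0000.
(0,0): S=44.0000. Δ = (V_up−V_dn)/(S_up−S_dn) = (50.1600−23.4534)/(50.1600−27.2800) = 1.1672. V = [p*·50.1600 + (1−p*)·23.4534]/1.02 = 43.1343. B = V − Δ·S = -8.2246.
Self-financing check: at every node Δ·S+B equals the discounted successor values.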